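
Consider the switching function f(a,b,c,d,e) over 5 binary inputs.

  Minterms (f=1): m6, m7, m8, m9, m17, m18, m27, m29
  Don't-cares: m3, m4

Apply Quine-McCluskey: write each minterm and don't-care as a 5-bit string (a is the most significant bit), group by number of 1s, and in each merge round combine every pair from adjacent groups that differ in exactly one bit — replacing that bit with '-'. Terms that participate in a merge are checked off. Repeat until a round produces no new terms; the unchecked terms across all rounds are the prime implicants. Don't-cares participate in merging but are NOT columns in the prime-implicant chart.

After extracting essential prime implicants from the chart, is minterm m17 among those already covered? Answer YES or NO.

Round 0: 00011✓ 00100✓ 00110✓ 00111✓ 01000✓ 01001✓ 10001 10010 11011 11101
Round 1: 00-11 001-0 0011- 0100-
PIs = {00-11, 001-0, 0011-, 0100-, 10001, 10010, 11011, 11101}
Coverage chart:
  m6: 001-0,0011-
  m7: 00-11,0011-
  m8: 0100- ←essential
  m9: 0100- ←essential
  m17: 10001 ←essential
  m18: 10010 ←essential
  m27: 11011 ←essential
  m29: 11101 ←essential
Essential: 0100-, 10001, 10010, 11011, 11101

YES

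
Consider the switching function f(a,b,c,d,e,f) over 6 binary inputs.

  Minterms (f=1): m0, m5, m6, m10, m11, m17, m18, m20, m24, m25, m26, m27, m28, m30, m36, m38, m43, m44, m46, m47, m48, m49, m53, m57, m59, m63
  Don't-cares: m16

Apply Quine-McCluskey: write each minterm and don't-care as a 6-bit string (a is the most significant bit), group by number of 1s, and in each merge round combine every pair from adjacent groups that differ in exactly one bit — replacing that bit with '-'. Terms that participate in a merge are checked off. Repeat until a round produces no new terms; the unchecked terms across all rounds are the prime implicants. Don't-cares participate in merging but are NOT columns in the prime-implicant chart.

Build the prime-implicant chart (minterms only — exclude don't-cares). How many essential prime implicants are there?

11

size-2^0 implicants → 000000(✓)  000101  000110(✓)  001010(✓)  001011(✓)  010000(✓)  010001(✓)  010010(✓)  010100(✓)  011000(✓)  011001(✓)  011010(✓)  011011(✓)  011100(✓)  011110(✓)  100100(✓)  100110(✓)  101011(✓)  101100(✓)  101110(✓)  101111(✓)  110000(✓)  110001(✓)  110101(✓)  111001(✓)  111011(✓)  111111(✓)
size-2^1 implicants → -00110  -01011(✓)  -10000(✓)  -10001(✓)  -11001(✓)  -11011(✓)  0-0000  0-1010(✓)  0-1011(✓)  00101-(✓)  01-000(✓)  01-001(✓)  01-010(✓)  01-100(✓)  010-00(✓)  0100-0(✓)  01000-(✓)  011-00(✓)  011-10(✓)  0110-0(✓)  0110-1(✓)  01100-(✓)  01101-(✓)  0111-0(✓)  1-1011(✓)  1-1111(✓)  10-100(✓)  10-110(✓)  1001-0(✓)  101-11(✓)  1011-0(✓)  10111-  11-001(✓)  110-01  11000-(✓)  111-11(✓)  1110-1(✓)
size-2^2 implicants → --1011  -1-001  -1000-  -110-1  0-101-  01--00  01-0-0  01-00-  011--0  0110--  1-1-11  10-1-0
Unchecked terms (primes): --1011, -00110, -1-001, -1000-, -110-1, 0-0000, 0-101-, 000101, 01--00, 01-0-0, 01-00-, 011--0, 0110--, 1-1-11, 10-1-0, 10111-, 110-01
Minterm coverage:
  m0 ⊆ 0-0000 [E]
  m5 ⊆ 000101 [E]
  m6 ⊆ -00110 [E]
  m10 ⊆ 0-101- [E]
  m11 ⊆ --1011,0-101-
  m17 ⊆ -1-001,-1000-,01-00-
  m18 ⊆ 01-0-0 [E]
  m20 ⊆ 01--00 [E]
  m24 ⊆ 01--00,01-0-0,01-00-,011--0,0110--
  m25 ⊆ -1-001,-110-1,01-00-,0110--
  m26 ⊆ 0-101-,01-0-0,011--0,0110--
  m27 ⊆ --1011,-110-1,0-101-,0110--
  m28 ⊆ 01--00,011--0
  m30 ⊆ 011--0 [E]
  m36 ⊆ 10-1-0 [E]
  m38 ⊆ -00110,10-1-0
  m43 ⊆ --1011,1-1-11
  m44 ⊆ 10-1-0 [E]
  m46 ⊆ 10-1-0,10111-
  m47 ⊆ 1-1-11,10111-
  m48 ⊆ -1000- [E]
  m49 ⊆ -1-001,-1000-,110-01
  m53 ⊆ 110-01 [E]
  m57 ⊆ -1-001,-110-1
  m59 ⊆ --1011,-110-1,1-1-11
  m63 ⊆ 1-1-11 [E]
E = {-00110, -1000-, 0-0000, 0-101-, 000101, 01--00, 01-0-0, 011--0, 1-1-11, 10-1-0, 110-01}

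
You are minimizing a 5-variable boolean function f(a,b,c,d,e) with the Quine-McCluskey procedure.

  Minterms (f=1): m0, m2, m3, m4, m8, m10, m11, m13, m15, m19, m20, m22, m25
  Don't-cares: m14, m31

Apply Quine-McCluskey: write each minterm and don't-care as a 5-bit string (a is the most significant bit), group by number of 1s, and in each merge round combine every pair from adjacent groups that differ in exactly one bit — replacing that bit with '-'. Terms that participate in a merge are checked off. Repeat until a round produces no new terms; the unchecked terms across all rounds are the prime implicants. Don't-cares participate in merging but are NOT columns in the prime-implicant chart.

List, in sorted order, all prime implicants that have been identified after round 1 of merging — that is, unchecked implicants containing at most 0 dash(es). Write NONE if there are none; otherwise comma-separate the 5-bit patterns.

11001

Round 0: 00000✓ 00010✓ 00011✓ 00100✓ 01000✓ 01010✓ 01011✓ 01101✓ 01110✓ 01111✓ 10011✓ 10100✓ 10110✓ 11001 11111✓
Round 1: -0011 -0100 -1111 0-000✓ 0-010✓ 0-011✓ 00-00 000-0✓ 0001-✓ 01-10✓ 01-11✓ 010-0✓ 0101-✓ 011-1 0111-✓ 101-0
Round 2: 0-0-0 0-01- 01-1-
PIs = {-0011, -0100, -1111, 0-0-0, 0-01-, 00-00, 01-1-, 011-1, 101-0, 11001}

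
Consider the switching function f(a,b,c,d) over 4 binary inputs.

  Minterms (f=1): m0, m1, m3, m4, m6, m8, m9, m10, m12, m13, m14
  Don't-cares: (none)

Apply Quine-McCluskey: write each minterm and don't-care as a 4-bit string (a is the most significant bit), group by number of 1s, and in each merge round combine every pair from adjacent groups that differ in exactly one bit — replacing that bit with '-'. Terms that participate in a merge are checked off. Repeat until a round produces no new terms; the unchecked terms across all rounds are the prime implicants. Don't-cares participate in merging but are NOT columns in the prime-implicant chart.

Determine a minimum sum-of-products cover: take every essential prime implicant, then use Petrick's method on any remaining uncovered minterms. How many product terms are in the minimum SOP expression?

Round 0: 0000✓ 0001✓ 0011✓ 0100✓ 0110✓ 1000✓ 1001✓ 1010✓ 1100✓ 1101✓ 1110✓
Round 1: -000✓ -001✓ -100✓ -110✓ 0-00✓ 00-1 000-✓ 01-0✓ 1-00✓ 1-01✓ 1-10✓ 10-0✓ 100-✓ 11-0✓ 110-✓
Round 2: --00 -00- -1-0 1--0 1-0-
PIs = {--00, -00-, -1-0, 00-1, 1--0, 1-0-}
Coverage chart:
  m0: --00,-00-
  m1: -00-,00-1
  m3: 00-1 ←essential
  m4: --00,-1-0
  m6: -1-0 ←essential
  m8: --00,-00-,1--0,1-0-
  m9: -00-,1-0-
  m10: 1--0 ←essential
  m12: --00,-1-0,1--0,1-0-
  m13: 1-0- ←essential
  m14: -1-0,1--0
Essential: -1-0, 00-1, 1--0, 1-0-
Petrick residual → --00
Min cover (5 terms): c'd' + bd' + a'b'd + ad' + ac'

5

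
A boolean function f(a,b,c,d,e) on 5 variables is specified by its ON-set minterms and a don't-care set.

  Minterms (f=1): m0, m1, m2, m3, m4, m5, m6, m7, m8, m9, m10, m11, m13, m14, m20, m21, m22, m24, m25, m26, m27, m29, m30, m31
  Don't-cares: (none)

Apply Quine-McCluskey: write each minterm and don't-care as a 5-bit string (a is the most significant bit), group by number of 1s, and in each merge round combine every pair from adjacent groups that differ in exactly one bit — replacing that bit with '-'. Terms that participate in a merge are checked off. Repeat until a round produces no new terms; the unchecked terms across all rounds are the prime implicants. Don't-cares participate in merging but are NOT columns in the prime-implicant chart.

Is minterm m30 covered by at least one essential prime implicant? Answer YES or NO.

Round 0: 00000✓ 00001✓ 00010✓ 00011✓ 00100✓ 00101✓ 00110✓ 00111✓ 01000✓ 01001✓ 01010✓ 01011✓ 01101✓ 01110✓ 10100✓ 10101✓ 10110✓ 11000✓ 11001✓ 11010✓ 11011✓ 11101✓ 11110✓ 11111✓
Round 1: -0100✓ -0101✓ -0110✓ -1000✓ -1001✓ -1010✓ -1011✓ -1101✓ -1110✓ 0-000✓ 0-001✓ 0-010✓ 0-011✓ 0-101✓ 0-110✓ 00-00✓ 00-01✓ 00-10✓ 00-11✓ 000-0✓ 000-1✓ 0000-✓ 0001-✓ 001-0✓ 001-1✓ 0010-✓ 0011-✓ 01-01✓ 01-10✓ 010-0✓ 010-1✓ 0100-✓ 0101-✓ 1-101✓ 1-110✓ 101-0✓ 1010-✓ 11-01✓ 11-10✓ 11-11✓ 110-0✓ 110-1✓ 1100-✓ 1101-✓ 111-1✓ 1111-✓
Round 2: --101 --110 -01-0 -010- -1-01 -1-10 -10-0✓ -10-1✓ -100-✓ -101-✓ 0--01 0--10 0-0-0✓ 0-0-1✓ 0-00-✓ 0-01-✓ 00--0✓ 00--1✓ 00-0-✓ 00-1-✓ 000--✓ 001--✓ 010--✓ 11--1 11-1- 110--✓
Round 3: -10-- 0-0-- 00---
PIs = {--101, --110, -01-0, -010-, -1-01, -1-10, -10--, 0--01, 0--10, 0-0--, 00---, 11--1, 11-1-}
Coverage chart:
  m0: 0-0--,00---
  m1: 0--01,0-0--,00---
  m2: 0--10,0-0--,00---
  m3: 0-0--,00---
  m4: -01-0,-010-,00---
  m5: --101,-010-,0--01,00---
  m6: --110,-01-0,0--10,00---
  m7: 00--- ←essential
  m8: -10--,0-0--
  m9: -1-01,-10--,0--01,0-0--
  m10: -1-10,-10--,0--10,0-0--
  m11: -10--,0-0--
  m13: --101,-1-01,0--01
  m14: --110,-1-10,0--10
  m20: -01-0,-010-
  m21: --101,-010-
  m22: --110,-01-0
  m24: -10-- ←essential
  m25: -1-01,-10--,11--1
  m26: -1-10,-10--,11-1-
  m27: -10--,11--1,11-1-
  m29: --101,-1-01,11--1
  m30: --110,-1-10,11-1-
  m31: 11--1,11-1-
Essential: -10--, 00---

NO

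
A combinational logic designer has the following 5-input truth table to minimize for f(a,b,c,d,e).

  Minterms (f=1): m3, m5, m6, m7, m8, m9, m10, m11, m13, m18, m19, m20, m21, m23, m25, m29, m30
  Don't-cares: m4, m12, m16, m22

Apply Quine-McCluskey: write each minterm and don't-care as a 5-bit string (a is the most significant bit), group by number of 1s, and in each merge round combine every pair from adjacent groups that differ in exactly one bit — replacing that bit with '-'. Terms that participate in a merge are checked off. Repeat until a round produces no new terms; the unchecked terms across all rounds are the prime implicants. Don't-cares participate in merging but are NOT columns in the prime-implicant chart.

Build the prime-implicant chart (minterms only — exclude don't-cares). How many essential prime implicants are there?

4

Round 0: 00011✓ 00100✓ 00101✓ 00110✓ 00111✓ 01000✓ 01001✓ 01010✓ 01011✓ 01100✓ 01101✓ 10000✓ 10010✓ 10011✓ 10100✓ 10101✓ 10110✓ 10111✓ 11001✓ 11101✓ 11110✓
Round 1: -0011✓ -0100✓ -0101✓ -0110✓ -0111✓ -1001✓ -1101✓ 0-011 0-100✓ 0-101✓ 00-11✓ 001-0✓ 001-1✓ 0010-✓ 0011-✓ 01-00✓ 01-01✓ 010-0✓ 010-1✓ 0100-✓ 0101-✓ 0110-✓ 1-101✓ 1-110 10-00✓ 10-10✓ 10-11✓ 100-0✓ 1001-✓ 101-0✓ 101-1✓ 1010-✓ 1011-✓ 11-01✓
Round 2: --101 -0-11 -01-0✓ -01-1✓ -010-✓ -011-✓ -1-01 0-10- 001--✓ 01-0- 010-- 10--0 10-1- 101--✓
Round 3: -01--
PIs = {--101, -0-11, -01--, -1-01, 0-011, 0-10-, 01-0-, 010--, 1-110, 10--0, 10-1-}
Coverage chart:
  m3: -0-11,0-011
  m5: --101,-01--,0-10-
  m6: -01-- ←essential
  m7: -0-11,-01--
  m8: 01-0-,010--
  m9: -1-01,01-0-,010--
  m10: 010-- ←essential
  m11: 0-011,010--
  m13: --101,-1-01,0-10-,01-0-
  m18: 10--0,10-1-
  m19: -0-11,10-1-
  m20: -01--,10--0
  m21: --101,-01--
  m23: -0-11,-01--,10-1-
  m25: -1-01 ←essential
  m29: --101,-1-01
  m30: 1-110 ←essential
Essential: -01--, -1-01, 010--, 1-110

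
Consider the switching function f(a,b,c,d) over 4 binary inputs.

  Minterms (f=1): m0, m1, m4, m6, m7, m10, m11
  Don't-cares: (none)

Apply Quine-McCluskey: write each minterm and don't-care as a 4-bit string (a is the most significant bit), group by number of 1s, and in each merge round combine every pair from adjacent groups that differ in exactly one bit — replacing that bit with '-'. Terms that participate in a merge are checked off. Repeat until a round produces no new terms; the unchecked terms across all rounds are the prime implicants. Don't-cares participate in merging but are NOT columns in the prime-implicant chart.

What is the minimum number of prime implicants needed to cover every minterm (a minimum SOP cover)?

size-2^0 implicants → 0000(✓)  0001(✓)  0100(✓)  0110(✓)  0111(✓)  1010(✓)  1011(✓)
size-2^1 implicants → 0-00  000-  01-0  011-  101-
Unchecked terms (primes): 0-00, 000-, 01-0, 011-, 101-
Minterm coverage:
  m0 ⊆ 0-00,000-
  m1 ⊆ 000- [E]
  m4 ⊆ 0-00,01-0
  m6 ⊆ 01-0,011-
  m7 ⊆ 011- [E]
  m10 ⊆ 101- [E]
  m11 ⊆ 101- [E]
E = {000-, 011-, 101-}
Petrick residual → 0-00
Cover = a'c'd' + a'b'c' + a'bc + ab'c  |cover|=4

4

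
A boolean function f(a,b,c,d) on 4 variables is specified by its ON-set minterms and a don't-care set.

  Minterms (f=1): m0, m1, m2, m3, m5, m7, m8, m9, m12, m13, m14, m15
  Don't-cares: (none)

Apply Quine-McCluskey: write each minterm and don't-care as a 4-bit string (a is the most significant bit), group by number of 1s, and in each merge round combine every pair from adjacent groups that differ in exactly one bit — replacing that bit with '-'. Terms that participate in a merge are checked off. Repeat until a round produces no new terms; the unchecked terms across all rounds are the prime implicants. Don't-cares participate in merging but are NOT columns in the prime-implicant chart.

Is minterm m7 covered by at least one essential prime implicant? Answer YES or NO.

NO

[col 0] 0000*, 0001*, 0010*, 0011*, 0101*, 0111*, 1000*, 1001*, 1100*, 1101*, 1110*, 1111*
[col 1] -000*, -001*, -101*, -111*, 0-01*, 0-11*, 00-0*, 00-1*, 000-*, 001-*, 01-1*, 1-00*, 1-01*, 100-*, 11-0*, 11-1*, 110-*, 111-*
[col 2] --01, -00-, -1-1, 0--1, 00--, 1-0-, 11--
Prime implicants: --01, -00-, -1-1, 0--1, 00--, 1-0-, 11--
PI chart (minterm → PIs covering it):
  0 | -00-,00--
  1 | --01,-00-,0--1,00--
  2 | 00--  (sole → essential)
  3 | 0--1,00--
  5 | --01,-1-1,0--1
  7 | -1-1,0--1
  8 | -00-,1-0-
  9 | --01,-00-,1-0-
  12 | 1-0-,11--
  13 | --01,-1-1,1-0-,11--
  14 | 11--  (sole → essential)
  15 | -1-1,11--
Essential prime implicants: 00--, 11--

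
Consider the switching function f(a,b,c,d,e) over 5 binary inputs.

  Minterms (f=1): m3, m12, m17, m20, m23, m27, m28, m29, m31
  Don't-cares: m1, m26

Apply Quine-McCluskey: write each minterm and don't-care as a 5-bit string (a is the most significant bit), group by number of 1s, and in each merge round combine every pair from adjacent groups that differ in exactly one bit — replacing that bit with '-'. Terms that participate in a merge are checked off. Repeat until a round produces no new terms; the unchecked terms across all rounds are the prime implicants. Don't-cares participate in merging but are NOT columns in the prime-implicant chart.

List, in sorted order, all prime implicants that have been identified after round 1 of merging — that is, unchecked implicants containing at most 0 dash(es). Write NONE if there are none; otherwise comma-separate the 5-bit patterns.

NONE

Round 0: 00001✓ 00011✓ 01100✓ 10001✓ 10100✓ 10111✓ 11010✓ 11011✓ 11100✓ 11101✓ 11111✓
Round 1: -0001 -1100 000-1 1-100 1-111 11-11 1101- 111-1 1110-
PIs = {-0001, -1100, 000-1, 1-100, 1-111, 11-11, 1101-, 111-1, 1110-}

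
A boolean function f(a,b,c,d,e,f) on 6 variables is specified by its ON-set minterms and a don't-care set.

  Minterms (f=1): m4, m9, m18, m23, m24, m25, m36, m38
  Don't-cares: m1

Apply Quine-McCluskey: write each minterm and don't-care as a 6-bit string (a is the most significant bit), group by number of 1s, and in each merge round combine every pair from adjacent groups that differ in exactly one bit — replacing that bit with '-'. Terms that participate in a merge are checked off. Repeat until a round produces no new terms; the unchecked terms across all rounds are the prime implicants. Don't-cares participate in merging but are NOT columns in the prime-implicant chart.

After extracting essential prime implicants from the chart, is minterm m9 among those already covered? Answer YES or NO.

NO

size-2^0 implicants → 000001(✓)  000100(✓)  001001(✓)  010010  010111  011000(✓)  011001(✓)  100100(✓)  100110(✓)
size-2^1 implicants → -00100  0-1001  00-001  01100-  1001-0
Unchecked terms (primes): -00100, 0-1001, 00-001, 010010, 010111, 01100-, 1001-0
Minterm coverage:
  m4 ⊆ -00100 [E]
  m9 ⊆ 0-1001,00-001
  m18 ⊆ 010010 [E]
  m23 ⊆ 010111 [E]
  m24 ⊆ 01100- [E]
  m25 ⊆ 0-1001,01100-
  m36 ⊆ -00100,1001-0
  m38 ⊆ 1001-0 [E]
E = {-00100, 010010, 010111, 01100-, 1001-0}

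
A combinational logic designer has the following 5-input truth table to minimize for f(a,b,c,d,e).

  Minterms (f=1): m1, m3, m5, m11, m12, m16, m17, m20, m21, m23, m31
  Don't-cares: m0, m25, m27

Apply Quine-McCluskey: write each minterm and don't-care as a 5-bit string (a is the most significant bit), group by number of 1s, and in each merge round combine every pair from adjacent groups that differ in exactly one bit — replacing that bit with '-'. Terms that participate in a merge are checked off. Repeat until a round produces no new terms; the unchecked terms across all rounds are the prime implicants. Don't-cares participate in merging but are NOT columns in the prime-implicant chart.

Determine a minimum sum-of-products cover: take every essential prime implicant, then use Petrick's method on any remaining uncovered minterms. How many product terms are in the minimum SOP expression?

5

size-2^0 implicants → 00000(✓)  00001(✓)  00011(✓)  00101(✓)  01011(✓)  01100  10000(✓)  10001(✓)  10100(✓)  10101(✓)  10111(✓)  11001(✓)  11011(✓)  11111(✓)
size-2^1 implicants → -0000(✓)  -0001(✓)  -0101(✓)  -1011  0-011  00-01(✓)  000-1  0000-(✓)  1-001  1-111  10-00(✓)  10-01(✓)  1000-(✓)  101-1  1010-(✓)  11-11  110-1
size-2^2 implicants → -0-01  -000-  10-0-
Unchecked terms (primes): -0-01, -000-, -1011, 0-011, 000-1, 01100, 1-001, 1-111, 10-0-, 101-1, 11-11, 110-1
Minterm coverage:
  m1 ⊆ -0-01,-000-,000-1
  m3 ⊆ 0-011,000-1
  m5 ⊆ -0-01 [E]
  m11 ⊆ -1011,0-011
  m12 ⊆ 01100 [E]
  m16 ⊆ -000-,10-0-
  m17 ⊆ -0-01,-000-,1-001,10-0-
  m20 ⊆ 10-0- [E]
  m21 ⊆ -0-01,10-0-,101-1
  m23 ⊆ 1-111,101-1
  m31 ⊆ 1-111,11-11
E = {-0-01, 01100, 10-0-}
Petrick residual → 0-011, 1-111
Cover = b'd'e + a'c'de + a'bcd'e' + acde + ab'd'  |cover|=5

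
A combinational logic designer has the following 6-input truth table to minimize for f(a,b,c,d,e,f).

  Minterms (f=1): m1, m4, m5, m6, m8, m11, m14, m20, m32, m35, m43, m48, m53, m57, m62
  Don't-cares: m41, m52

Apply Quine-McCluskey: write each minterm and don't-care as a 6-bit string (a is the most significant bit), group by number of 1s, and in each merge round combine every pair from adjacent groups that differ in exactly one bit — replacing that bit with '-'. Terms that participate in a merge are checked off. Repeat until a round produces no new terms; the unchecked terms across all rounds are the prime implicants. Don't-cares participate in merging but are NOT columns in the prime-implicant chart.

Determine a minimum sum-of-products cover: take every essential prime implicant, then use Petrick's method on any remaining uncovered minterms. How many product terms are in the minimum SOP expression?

Round 0: 000001✓ 000100✓ 000101✓ 000110✓ 001000 001011✓ 001110✓ 010100✓ 100000✓ 100011✓ 101001✓ 101011✓ 110000✓ 110100✓ 110101✓ 111001✓ 111110
Round 1: -01011 -10100 0-0100 00-110 000-01 0001-0 00010- 1-0000 1-1001 10-011 1010-1 110-00 11010-
PIs = {-01011, -10100, 0-0100, 00-110, 000-01, 0001-0, 00010-, 001000, 1-0000, 1-1001, 10-011, 1010-1, 110-00, 11010-, 111110}
Coverage chart:
  m1: 000-01 ←essential
  m4: 0-0100,0001-0,00010-
  m5: 000-01,00010-
  m6: 00-110,0001-0
  m8: 001000 ←essential
  m11: -01011 ←essential
  m14: 00-110 ←essential
  m20: -10100,0-0100
  m32: 1-0000 ←essential
  m35: 10-011 ←essential
  m43: -01011,10-011,1010-1
  m48: 1-0000,110-00
  m53: 11010- ←essential
  m57: 1-1001 ←essential
  m62: 111110 ←essential
Essential: -01011, 00-110, 000-01, 001000, 1-0000, 1-1001, 10-011, 11010-, 111110
Petrick residual → 0-0100
Min cover (10 terms): b'cd'ef + a'c'de'f' + a'b'def' + a'b'c'e'f + a'b'cd'e'f' + ac'd'e'f' + acd'e'f + ab'd'ef + abc'de' + abcdef'

10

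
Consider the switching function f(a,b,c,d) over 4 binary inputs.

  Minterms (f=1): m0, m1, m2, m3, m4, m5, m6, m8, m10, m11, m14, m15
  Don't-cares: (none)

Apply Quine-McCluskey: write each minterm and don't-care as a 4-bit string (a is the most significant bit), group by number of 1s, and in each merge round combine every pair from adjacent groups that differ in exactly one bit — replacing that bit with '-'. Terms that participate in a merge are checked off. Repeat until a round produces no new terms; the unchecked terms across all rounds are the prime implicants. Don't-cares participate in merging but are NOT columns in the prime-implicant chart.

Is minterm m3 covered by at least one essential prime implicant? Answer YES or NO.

Round 0: 0000✓ 0001✓ 0010✓ 0011✓ 0100✓ 0101✓ 0110✓ 1000✓ 1010✓ 1011✓ 1110✓ 1111✓
Round 1: -000✓ -010✓ -011✓ -110✓ 0-00✓ 0-01✓ 0-10✓ 00-0✓ 00-1✓ 000-✓ 001-✓ 01-0✓ 010-✓ 1-10✓ 1-11✓ 10-0✓ 101-✓ 111-✓
Round 2: --10 -0-0 -01- 0--0 0-0- 00-- 1-1-
PIs = {--10, -0-0, -01-, 0--0, 0-0-, 00--, 1-1-}
Coverage chart:
  m0: -0-0,0--0,0-0-,00--
  m1: 0-0-,00--
  m2: --10,-0-0,-01-,0--0,00--
  m3: -01-,00--
  m4: 0--0,0-0-
  m5: 0-0- ←essential
  m6: --10,0--0
  m8: -0-0 ←essential
  m10: --10,-0-0,-01-,1-1-
  m11: -01-,1-1-
  m14: --10,1-1-
  m15: 1-1- ←essential
Essential: -0-0, 0-0-, 1-1-

NO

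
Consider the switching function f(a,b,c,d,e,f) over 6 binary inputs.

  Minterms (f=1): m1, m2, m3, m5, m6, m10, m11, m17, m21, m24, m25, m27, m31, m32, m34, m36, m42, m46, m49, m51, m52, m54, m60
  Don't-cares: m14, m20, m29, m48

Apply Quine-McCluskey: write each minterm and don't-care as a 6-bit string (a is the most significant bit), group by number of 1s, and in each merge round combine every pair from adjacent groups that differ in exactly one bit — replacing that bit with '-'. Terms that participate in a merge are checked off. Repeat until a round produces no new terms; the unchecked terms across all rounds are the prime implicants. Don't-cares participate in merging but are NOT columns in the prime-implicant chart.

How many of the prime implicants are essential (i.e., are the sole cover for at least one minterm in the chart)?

9

[col 0] 000001*, 000010*, 000011*, 000101*, 000110*, 001010*, 001011*, 001110*, 010001*, 010100*, 010101*, 011000*, 011001*, 011011*, 011101*, 011111*, 100000*, 100010*, 100100*, 101010*, 101110*, 110000*, 110001*, 110011*, 110100*, 110110*, 111100*
[col 1] -00010*, -01010*, -01110*, -10001, -10100, 0-0001*, 0-0101*, 0-1011, 00-010*, 00-011*, 00-110*, 000-01*, 000-10*, 0000-1, 00001-*, 001-10*, 00101-*, 01-001*, 01-101*, 010-01*, 01010-, 011-01*, 011-11*, 0110-1*, 01100-, 0111-1*, 1-0000*, 1-0100*, 10-010*, 100-00*, 1000-0, 101-10*, 11-100, 110-00*, 1100-1, 11000-, 1101-0
[col 2] -0-010, -01-10, 0-0-01, 00--10, 00-01-, 01--01, 011--1, 1-0-00
Prime implicants: -0-010, -01-10, -10001, -10100, 0-0-01, 0-1011, 00--10, 00-01-, 0000-1, 01--01, 01010-, 011--1, 01100-, 1-0-00, 1000-0, 11-100, 1100-1, 11000-, 1101-0
PI chart (minterm → PIs covering it):
  1 | 0-0-01,0000-1
  2 | -0-010,00--10,00-01-
  3 | 00-01-,0000-1
  5 | 0-0-01  (sole → essential)
  6 | 00--10  (sole → essential)
  10 | -0-010,-01-10,00--10,00-01-
  11 | 0-1011,00-01-
  17 | -10001,0-0-01,01--01
  21 | 0-0-01,01--01,01010-
  24 | 01100-  (sole → essential)
  25 | 01--01,011--1,01100-
  27 | 0-1011,011--1
  31 | 011--1  (sole → essential)
  32 | 1-0-00,1000-0
  34 | -0-010,1000-0
  36 | 1-0-00  (sole → essential)
  42 | -0-010,-01-10
  46 | -01-10  (sole → essential)
  49 | -10001,1100-1,11000-
  51 | 1100-1  (sole → essential)
  52 | -10100,1-0-00,11-100,1101-0
  54 | 1101-0  (sole → essential)
  60 | 11-100  (sole → essential)
Essential prime implicants: -01-10, 0-0-01, 00--10, 011--1, 01100-, 1-0-00, 11-100, 1100-1, 1101-0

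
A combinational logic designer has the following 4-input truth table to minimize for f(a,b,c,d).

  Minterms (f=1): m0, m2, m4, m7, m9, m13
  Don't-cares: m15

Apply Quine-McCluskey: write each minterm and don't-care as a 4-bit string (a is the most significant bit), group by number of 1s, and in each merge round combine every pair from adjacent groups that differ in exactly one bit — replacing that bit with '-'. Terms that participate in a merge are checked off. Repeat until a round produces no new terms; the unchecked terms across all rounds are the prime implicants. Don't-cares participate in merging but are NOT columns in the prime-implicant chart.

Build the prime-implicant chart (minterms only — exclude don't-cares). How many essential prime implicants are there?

4

Round 0: 0000✓ 0010✓ 0100✓ 0111✓ 1001✓ 1101✓ 1111✓
Round 1: -111 0-00 00-0 1-01 11-1
PIs = {-111, 0-00, 00-0, 1-01, 11-1}
Coverage chart:
  m0: 0-00,00-0
  m2: 00-0 ←essential
  m4: 0-00 ←essential
  m7: -111 ←essential
  m9: 1-01 ←essential
  m13: 1-01,11-1
Essential: -111, 0-00, 00-0, 1-01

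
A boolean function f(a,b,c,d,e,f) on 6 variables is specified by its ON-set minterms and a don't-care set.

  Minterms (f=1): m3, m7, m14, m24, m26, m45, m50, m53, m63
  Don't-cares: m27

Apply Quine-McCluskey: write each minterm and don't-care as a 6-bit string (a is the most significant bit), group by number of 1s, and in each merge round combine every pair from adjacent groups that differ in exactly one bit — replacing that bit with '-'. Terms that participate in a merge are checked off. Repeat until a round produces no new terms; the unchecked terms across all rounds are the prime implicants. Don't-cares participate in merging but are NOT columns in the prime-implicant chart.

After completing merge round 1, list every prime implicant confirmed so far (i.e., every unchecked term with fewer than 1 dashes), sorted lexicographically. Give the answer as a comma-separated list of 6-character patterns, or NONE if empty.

[col 0] 000011*, 000111*, 001110, 011000*, 011010*, 011011*, 101101, 110010, 110101, 111111
[col 1] 000-11, 0110-0, 01101-
Prime implicants: 000-11, 001110, 0110-0, 01101-, 101101, 110010, 110101, 111111

001110, 101101, 110010, 110101, 111111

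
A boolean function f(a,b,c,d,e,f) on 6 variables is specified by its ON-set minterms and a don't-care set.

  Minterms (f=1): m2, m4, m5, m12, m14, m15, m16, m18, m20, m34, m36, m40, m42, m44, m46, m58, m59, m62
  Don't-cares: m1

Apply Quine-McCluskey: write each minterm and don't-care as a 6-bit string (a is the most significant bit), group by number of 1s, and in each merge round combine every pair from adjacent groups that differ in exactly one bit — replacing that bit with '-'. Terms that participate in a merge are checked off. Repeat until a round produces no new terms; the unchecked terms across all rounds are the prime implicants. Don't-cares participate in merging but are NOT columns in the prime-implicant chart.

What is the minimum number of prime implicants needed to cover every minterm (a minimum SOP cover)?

size-2^0 implicants → 000001(✓)  000010(✓)  000100(✓)  000101(✓)  001100(✓)  001110(✓)  001111(✓)  010000(✓)  010010(✓)  010100(✓)  100010(✓)  100100(✓)  101000(✓)  101010(✓)  101100(✓)  101110(✓)  111010(✓)  111011(✓)  111110(✓)
size-2^1 implicants → -00010  -00100(✓)  -01100(✓)  -01110(✓)  0-0010  0-0100  00-100(✓)  000-01  00010-  0011-0(✓)  00111-  010-00  0100-0  1-1010(✓)  1-1110(✓)  10-010  10-100(✓)  101-00(✓)  101-10(✓)  1010-0(✓)  1011-0(✓)  111-10(✓)  11101-
size-2^2 implicants → -0-100  -011-0  1-1-10  101--0
Unchecked terms (primes): -0-100, -00010, -011-0, 0-0010, 0-0100, 000-01, 00010-, 00111-, 010-00, 0100-0, 1-1-10, 10-010, 101--0, 11101-
Minterm coverage:
  m2 ⊆ -00010,0-0010
  m4 ⊆ -0-100,0-0100,00010-
  m5 ⊆ 000-01,00010-
  m12 ⊆ -0-100,-011-0
  m14 ⊆ -011-0,00111-
  m15 ⊆ 00111- [E]
  m16 ⊆ 010-00,0100-0
  m18 ⊆ 0-0010,0100-0
  m20 ⊆ 0-0100,010-00
  m34 ⊆ -00010,10-010
  m36 ⊆ -0-100 [E]
  m40 ⊆ 101--0 [E]
  m42 ⊆ 1-1-10,10-010,101--0
  m44 ⊆ -0-100,-011-0,101--0
  m46 ⊆ -011-0,1-1-10,101--0
  m58 ⊆ 1-1-10,11101-
  m59 ⊆ 11101- [E]
  m62 ⊆ 1-1-10 [E]
E = {-0-100, 00111-, 1-1-10, 101--0, 11101-}
Petrick residual → -00010, 0-0010, 000-01, 010-00
Cover = b'de'f' + b'c'd'ef' + a'c'd'ef' + a'b'c'e'f + a'b'cde + a'bc'e'f' + acef' + ab'cf' + abcd'e  |cover|=9

9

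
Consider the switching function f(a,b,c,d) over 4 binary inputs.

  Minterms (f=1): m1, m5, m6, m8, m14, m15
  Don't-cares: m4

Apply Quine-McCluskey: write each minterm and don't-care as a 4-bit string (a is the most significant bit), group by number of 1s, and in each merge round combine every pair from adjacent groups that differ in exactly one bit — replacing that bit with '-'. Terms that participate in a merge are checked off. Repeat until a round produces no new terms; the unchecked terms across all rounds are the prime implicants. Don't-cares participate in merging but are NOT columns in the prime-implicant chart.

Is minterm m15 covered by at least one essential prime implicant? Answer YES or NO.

YES

Round 0: 0001✓ 0100✓ 0101✓ 0110✓ 1000 1110✓ 1111✓
Round 1: -110 0-01 01-0 010- 111-
PIs = {-110, 0-01, 01-0, 010-, 1000, 111-}
Coverage chart:
  m1: 0-01 ←essential
  m5: 0-01,010-
  m6: -110,01-0
  m8: 1000 ←essential
  m14: -110,111-
  m15: 111- ←essential
Essential: 0-01, 1000, 111-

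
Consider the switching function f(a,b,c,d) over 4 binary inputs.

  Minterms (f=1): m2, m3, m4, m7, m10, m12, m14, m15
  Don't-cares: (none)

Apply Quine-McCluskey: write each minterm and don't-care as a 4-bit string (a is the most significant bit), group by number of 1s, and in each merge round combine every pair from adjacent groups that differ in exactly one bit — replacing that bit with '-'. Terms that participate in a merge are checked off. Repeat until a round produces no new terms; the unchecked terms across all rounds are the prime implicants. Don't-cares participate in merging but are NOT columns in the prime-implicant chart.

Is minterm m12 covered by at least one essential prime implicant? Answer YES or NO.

size-2^0 implicants → 0010(✓)  0011(✓)  0100(✓)  0111(✓)  1010(✓)  1100(✓)  1110(✓)  1111(✓)
size-2^1 implicants → -010  -100  -111  0-11  001-  1-10  11-0  111-
Unchecked terms (primes): -010, -100, -111, 0-11, 001-, 1-10, 11-0, 111-
Minterm coverage:
  m2 ⊆ -010,001-
  m3 ⊆ 0-11,001-
  m4 ⊆ -100 [E]
  m7 ⊆ -111,0-11
  m10 ⊆ -010,1-10
  m12 ⊆ -100,11-0
  m14 ⊆ 1-10,11-0,111-
  m15 ⊆ -111,111-
E = {-100}

YES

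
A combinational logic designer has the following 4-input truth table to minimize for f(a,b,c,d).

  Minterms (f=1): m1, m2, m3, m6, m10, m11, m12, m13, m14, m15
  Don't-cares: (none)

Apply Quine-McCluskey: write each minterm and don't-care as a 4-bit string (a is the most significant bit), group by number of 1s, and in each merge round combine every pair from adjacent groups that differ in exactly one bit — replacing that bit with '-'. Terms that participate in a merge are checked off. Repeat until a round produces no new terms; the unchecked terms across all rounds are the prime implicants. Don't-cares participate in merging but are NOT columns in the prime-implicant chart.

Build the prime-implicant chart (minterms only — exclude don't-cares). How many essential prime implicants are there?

Round 0: 0001✓ 0010✓ 0011✓ 0110✓ 1010✓ 1011✓ 1100✓ 1101✓ 1110✓ 1111✓
Round 1: -010✓ -011✓ -110✓ 0-10✓ 00-1 001-✓ 1-10✓ 1-11✓ 101-✓ 11-0✓ 11-1✓ 110-✓ 111-✓
Round 2: --10 -01- 1-1- 11--
PIs = {--10, -01-, 00-1, 1-1-, 11--}
Coverage chart:
  m1: 00-1 ←essential
  m2: --10,-01-
  m3: -01-,00-1
  m6: --10 ←essential
  m10: --10,-01-,1-1-
  m11: -01-,1-1-
  m12: 11-- ←essential
  m13: 11-- ←essential
  m14: --10,1-1-,11--
  m15: 1-1-,11--
Essential: --10, 00-1, 11--

3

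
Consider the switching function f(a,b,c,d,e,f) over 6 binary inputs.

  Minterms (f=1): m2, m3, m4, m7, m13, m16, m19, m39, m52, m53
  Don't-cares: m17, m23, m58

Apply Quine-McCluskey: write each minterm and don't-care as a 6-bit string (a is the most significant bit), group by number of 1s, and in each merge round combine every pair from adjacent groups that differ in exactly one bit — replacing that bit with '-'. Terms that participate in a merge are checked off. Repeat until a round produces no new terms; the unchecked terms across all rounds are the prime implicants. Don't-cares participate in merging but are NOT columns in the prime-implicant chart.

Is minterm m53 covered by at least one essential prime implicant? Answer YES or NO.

[col 0] 000010*, 000011*, 000100, 000111*, 001101, 010000*, 010001*, 010011*, 010111*, 100111*, 110100*, 110101*, 111010
[col 1] -00111, 0-0011*, 0-0111*, 000-11*, 00001-, 010-11*, 0100-1, 01000-, 11010-
[col 2] 0-0-11
Prime implicants: -00111, 0-0-11, 00001-, 000100, 001101, 0100-1, 01000-, 11010-, 111010
PI chart (minterm → PIs covering it):
  2 | 00001-  (sole → essential)
  3 | 0-0-11,00001-
  4 | 000100  (sole → essential)
  7 | -00111,0-0-11
  13 | 001101  (sole → essential)
  16 | 01000-  (sole → essential)
  19 | 0-0-11,0100-1
  39 | -00111  (sole → essential)
  52 | 11010-  (sole → essential)
  53 | 11010-  (sole → essential)
Essential prime implicants: -00111, 00001-, 000100, 001101, 01000-, 11010-

YES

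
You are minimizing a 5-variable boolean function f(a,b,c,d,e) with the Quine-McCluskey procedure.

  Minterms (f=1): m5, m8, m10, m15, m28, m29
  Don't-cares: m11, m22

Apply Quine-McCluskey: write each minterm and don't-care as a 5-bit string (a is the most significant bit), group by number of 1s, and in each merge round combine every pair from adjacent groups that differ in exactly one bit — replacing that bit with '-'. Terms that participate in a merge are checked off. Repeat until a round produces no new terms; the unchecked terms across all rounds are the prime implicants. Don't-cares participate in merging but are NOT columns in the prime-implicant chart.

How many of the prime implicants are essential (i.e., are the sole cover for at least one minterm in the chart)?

size-2^0 implicants → 00101  01000(✓)  01010(✓)  01011(✓)  01111(✓)  10110  11100(✓)  11101(✓)
size-2^1 implicants → 01-11  010-0  0101-  1110-
Unchecked terms (primes): 00101, 01-11, 010-0, 0101-, 10110, 1110-
Minterm coverage:
  m5 ⊆ 00101 [E]
  m8 ⊆ 010-0 [E]
  m10 ⊆ 010-0,0101-
  m15 ⊆ 01-11 [E]
  m28 ⊆ 1110- [E]
  m29 ⊆ 1110- [E]
E = {00101, 01-11, 010-0, 1110-}

4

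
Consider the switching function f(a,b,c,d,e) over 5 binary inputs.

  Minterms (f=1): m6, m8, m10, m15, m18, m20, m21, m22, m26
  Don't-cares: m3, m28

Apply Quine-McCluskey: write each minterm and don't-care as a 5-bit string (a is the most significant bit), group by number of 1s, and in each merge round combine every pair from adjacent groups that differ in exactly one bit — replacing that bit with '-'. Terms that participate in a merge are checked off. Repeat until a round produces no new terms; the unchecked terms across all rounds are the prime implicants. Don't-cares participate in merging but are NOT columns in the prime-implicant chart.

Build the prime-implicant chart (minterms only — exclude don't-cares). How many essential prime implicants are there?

4

Round 0: 00011 00110✓ 01000✓ 01010✓ 01111 10010✓ 10100✓ 10101✓ 10110✓ 11010✓ 11100✓
Round 1: -0110 -1010 010-0 1-010 1-100 10-10 101-0 1010-
PIs = {-0110, -1010, 00011, 010-0, 01111, 1-010, 1-100, 10-10, 101-0, 1010-}
Coverage chart:
  m6: -0110 ←essential
  m8: 010-0 ←essential
  m10: -1010,010-0
  m15: 01111 ←essential
  m18: 1-010,10-10
  m20: 1-100,101-0,1010-
  m21: 1010- ←essential
  m22: -0110,10-10,101-0
  m26: -1010,1-010
Essential: -0110, 010-0, 01111, 1010-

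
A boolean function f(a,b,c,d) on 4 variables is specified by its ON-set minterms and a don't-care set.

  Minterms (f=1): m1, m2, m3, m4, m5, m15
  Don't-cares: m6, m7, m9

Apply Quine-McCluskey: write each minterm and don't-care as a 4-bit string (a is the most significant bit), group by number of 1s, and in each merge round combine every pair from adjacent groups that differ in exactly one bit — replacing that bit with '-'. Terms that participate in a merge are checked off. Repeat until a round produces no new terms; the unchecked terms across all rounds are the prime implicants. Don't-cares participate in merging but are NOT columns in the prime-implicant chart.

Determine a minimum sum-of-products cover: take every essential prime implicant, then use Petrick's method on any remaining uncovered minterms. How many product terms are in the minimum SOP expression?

size-2^0 implicants → 0001(✓)  0010(✓)  0011(✓)  0100(✓)  0101(✓)  0110(✓)  0111(✓)  1001(✓)  1111(✓)
size-2^1 implicants → -001  -111  0-01(✓)  0-10(✓)  0-11(✓)  00-1(✓)  001-(✓)  01-0(✓)  01-1(✓)  010-(✓)  011-(✓)
size-2^2 implicants → 0--1  0-1-  01--
Unchecked terms (primes): -001, -111, 0--1, 0-1-, 01--
Minterm coverage:
  m1 ⊆ -001,0--1
  m2 ⊆ 0-1- [E]
  m3 ⊆ 0--1,0-1-
  m4 ⊆ 01-- [E]
  m5 ⊆ 0--1,01--
  m15 ⊆ -111 [E]
E = {-111, 0-1-, 01--}
Petrick residual → -001
Cover = b'c'd + bcd + a'c + a'b  |cover|=4

4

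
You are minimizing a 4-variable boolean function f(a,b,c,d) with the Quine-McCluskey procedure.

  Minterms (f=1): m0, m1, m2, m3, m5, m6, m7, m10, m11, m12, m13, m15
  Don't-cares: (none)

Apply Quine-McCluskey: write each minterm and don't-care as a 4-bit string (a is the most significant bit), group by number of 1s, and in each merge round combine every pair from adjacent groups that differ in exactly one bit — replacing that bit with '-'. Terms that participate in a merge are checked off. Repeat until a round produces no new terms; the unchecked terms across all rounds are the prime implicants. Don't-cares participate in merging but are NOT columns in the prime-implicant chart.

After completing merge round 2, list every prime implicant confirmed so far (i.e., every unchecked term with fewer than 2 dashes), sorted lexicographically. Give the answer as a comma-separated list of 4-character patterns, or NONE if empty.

110-

Round 0: 0000✓ 0001✓ 0010✓ 0011✓ 0101✓ 0110✓ 0111✓ 1010✓ 1011✓ 1100✓ 1101✓ 1111✓
Round 1: -010✓ -011✓ -101✓ -111✓ 0-01✓ 0-10✓ 0-11✓ 00-0✓ 00-1✓ 000-✓ 001-✓ 01-1✓ 011-✓ 1-11✓ 101-✓ 11-1✓ 110-
Round 2: --11 -01- -1-1 0--1 0-1- 00--
PIs = {--11, -01-, -1-1, 0--1, 0-1-, 00--, 110-}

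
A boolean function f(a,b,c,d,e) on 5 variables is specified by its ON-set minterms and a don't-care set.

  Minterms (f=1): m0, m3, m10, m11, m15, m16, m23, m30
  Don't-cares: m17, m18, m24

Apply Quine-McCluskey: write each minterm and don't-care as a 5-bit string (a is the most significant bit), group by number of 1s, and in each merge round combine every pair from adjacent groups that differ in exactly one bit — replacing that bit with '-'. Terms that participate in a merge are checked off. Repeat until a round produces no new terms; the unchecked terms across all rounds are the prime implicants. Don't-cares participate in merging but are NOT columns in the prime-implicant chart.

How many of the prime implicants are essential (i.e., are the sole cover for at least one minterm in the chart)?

Round 0: 00000✓ 00011✓ 01010✓ 01011✓ 01111✓ 10000✓ 10001✓ 10010✓ 10111 11000✓ 11110
Round 1: -0000 0-011 01-11 0101- 1-000 100-0 1000-
PIs = {-0000, 0-011, 01-11, 0101-, 1-000, 100-0, 1000-, 10111, 11110}
Coverage chart:
  m0: -0000 ←essential
  m3: 0-011 ←essential
  m10: 0101- ←essential
  m11: 0-011,01-11,0101-
  m15: 01-11 ←essential
  m16: -0000,1-000,100-0,1000-
  m23: 10111 ←essential
  m30: 11110 ←essential
Essential: -0000, 0-011, 01-11, 0101-, 10111, 11110

6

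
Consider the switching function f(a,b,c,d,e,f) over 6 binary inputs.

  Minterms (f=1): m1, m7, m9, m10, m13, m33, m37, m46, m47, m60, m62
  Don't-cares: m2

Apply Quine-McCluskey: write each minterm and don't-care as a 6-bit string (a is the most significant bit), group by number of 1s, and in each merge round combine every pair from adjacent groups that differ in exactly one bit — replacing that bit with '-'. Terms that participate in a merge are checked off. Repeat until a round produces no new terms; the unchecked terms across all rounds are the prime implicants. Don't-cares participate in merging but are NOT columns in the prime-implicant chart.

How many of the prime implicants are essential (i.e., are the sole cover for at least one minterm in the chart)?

6

Round 0: 000001✓ 000010✓ 000111 001001✓ 001010✓ 001101✓ 100001✓ 100101✓ 101110✓ 101111✓ 111100✓ 111110✓
Round 1: -00001 00-001 00-010 001-01 1-1110 100-01 10111- 1111-0
PIs = {-00001, 00-001, 00-010, 000111, 001-01, 1-1110, 100-01, 10111-, 1111-0}
Coverage chart:
  m1: -00001,00-001
  m7: 000111 ←essential
  m9: 00-001,001-01
  m10: 00-010 ←essential
  m13: 001-01 ←essential
  m33: -00001,100-01
  m37: 100-01 ←essential
  m46: 1-1110,10111-
  m47: 10111- ←essential
  m60: 1111-0 ←essential
  m62: 1-1110,1111-0
Essential: 00-010, 000111, 001-01, 100-01, 10111-, 1111-0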